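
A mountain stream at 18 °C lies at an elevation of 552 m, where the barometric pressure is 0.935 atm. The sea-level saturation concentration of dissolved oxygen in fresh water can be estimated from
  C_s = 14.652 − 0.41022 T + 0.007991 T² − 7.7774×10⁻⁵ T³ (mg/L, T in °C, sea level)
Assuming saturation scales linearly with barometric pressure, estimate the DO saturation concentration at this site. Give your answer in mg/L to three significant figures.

At sea level: C_s = 14.652 − 0.41022×18 + 0.007991×18² − 7.7774×10⁻⁵×18³ = 9.404 mg/L.
Pressure correction: C_s' = 9.404 × 0.935 = 8.792 mg/L.

C_s ≈ 8.79 mg/L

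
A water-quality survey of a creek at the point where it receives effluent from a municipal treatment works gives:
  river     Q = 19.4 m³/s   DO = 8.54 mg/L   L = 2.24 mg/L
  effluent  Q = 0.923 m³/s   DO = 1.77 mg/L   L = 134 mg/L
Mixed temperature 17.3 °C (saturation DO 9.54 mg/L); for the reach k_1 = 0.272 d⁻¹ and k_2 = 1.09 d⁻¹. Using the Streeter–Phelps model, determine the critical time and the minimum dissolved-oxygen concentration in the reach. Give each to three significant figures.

t_c ≈ 0.902 d; minimum DO ≈ 7.93 mg/L

Mixed DO = (19.4×8.54 + 0.923×1.77)/(19.4+0.923) = 167.3/20.32 = 8.233 mg/L.
Mixed L₀ = (19.4×2.24 + 0.923×134)/(20.32) = 167.1/20.32 = 8.224 mg/L.
Initial deficit D₀ = C_s − DO₀ = 9.54 − 8.233 = 1.307 mg/L.
t_c = (1/0.8180) ln[(1.09/0.272)(1 − 1.307×0.8180/(0.272×8.224))] = 1.222 × ln(2.091) = 0.9020 d.
D_c = (0.272/1.09) × 8.224 × e^(−0.272×0.9020) = 0.2495 × 8.224 × 0.7824 = 1.606 mg/L.
Minimum DO = 9.54 − 1.606 = 7.934 mg/L.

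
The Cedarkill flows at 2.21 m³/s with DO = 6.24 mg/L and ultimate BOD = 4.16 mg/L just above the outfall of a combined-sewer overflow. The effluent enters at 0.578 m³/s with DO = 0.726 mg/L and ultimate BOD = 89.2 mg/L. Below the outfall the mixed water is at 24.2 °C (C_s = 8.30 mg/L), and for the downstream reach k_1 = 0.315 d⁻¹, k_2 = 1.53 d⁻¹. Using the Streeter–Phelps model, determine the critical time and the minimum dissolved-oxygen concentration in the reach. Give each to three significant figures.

Mixed DO = (2.21×6.24 + 0.578×0.726)/(2.21+0.578) = 14.21/2.788 = 5.097 mg/L.
Mixed L₀ = (2.21×4.16 + 0.578×89.2)/(2.788) = 60.75/2.788 = 21.79 mg/L.
Initial deficit D₀ = C_s − DO₀ = 8.30 − 5.097 = 3.203 mg/L.
t_c = (1/1.215) ln[(1.53/0.315)(1 − 3.203×1.215/(0.315×21.79))] = 0.8230 × ln(2.103) = 0.6119 d.
D_c = (0.315/1.53) × 21.79 × e^(−0.315×0.6119) = 0.2059 × 21.79 × 0.8247 = 3.700 mg/L.
Minimum DO = 8.30 − 3.700 = 4.600 mg/L.

t_c ≈ 0.612 d; minimum DO ≈ 4.60 mg/L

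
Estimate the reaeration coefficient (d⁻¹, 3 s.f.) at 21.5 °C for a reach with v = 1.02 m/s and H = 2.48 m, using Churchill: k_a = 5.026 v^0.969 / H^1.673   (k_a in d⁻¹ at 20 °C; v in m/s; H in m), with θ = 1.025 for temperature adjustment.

k_a ≈ 1.16 d⁻¹

k_a(20) = 5.026 × 1.02^0.969 / 2.48^1.673 = 5.026 × 1.019 / 4.570 = 1.121 d⁻¹.
k_a(21.5) = 1.121 × 1.025^(21.5−20) = 1.121 × 1.038 = 1.163 d⁻¹.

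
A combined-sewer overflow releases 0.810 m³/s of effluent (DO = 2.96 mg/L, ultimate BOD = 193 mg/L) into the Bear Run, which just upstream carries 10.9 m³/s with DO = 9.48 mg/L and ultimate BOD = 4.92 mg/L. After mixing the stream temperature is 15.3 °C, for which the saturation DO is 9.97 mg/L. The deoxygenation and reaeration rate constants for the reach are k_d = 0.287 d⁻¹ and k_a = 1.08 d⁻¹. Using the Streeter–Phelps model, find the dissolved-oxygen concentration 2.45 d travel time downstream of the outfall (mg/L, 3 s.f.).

Mixed DO = (10.9×9.48 + 0.810×2.96)/(10.9+0.810) = 105.7/11.71 = 9.029 mg/L.
Mixed L₀ = (10.9×4.92 + 0.810×193)/(11.71) = 210.0/11.71 = 17.93 mg/L.
Initial deficit D₀ = C_s − DO₀ = 9.97 − 9.029 = 0.9410 mg/L.
D(2.45) = [0.287×17.93/(1.08−0.287)](e^(−0.287×2.45) − e^(−1.08×2.45)) + 0.9410 e^(−1.08×2.45)
= 6.489 × (0.4950 − 0.07093) + 0.9410 × 0.07093 = 2.819 mg/L.
DO = 9.97 − 2.819 = 7.151 mg/L.

DO ≈ 7.15 mg/L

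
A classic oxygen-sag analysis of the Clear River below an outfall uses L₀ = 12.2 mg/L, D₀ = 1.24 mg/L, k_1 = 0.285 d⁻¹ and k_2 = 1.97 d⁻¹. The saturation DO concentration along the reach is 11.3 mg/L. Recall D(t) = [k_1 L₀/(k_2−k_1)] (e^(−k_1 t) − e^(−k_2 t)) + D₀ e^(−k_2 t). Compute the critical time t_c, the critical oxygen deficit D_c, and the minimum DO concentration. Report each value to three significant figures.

t_c = [1/(k_2−k_1)] ln[(k_2/k_1)(1 − D₀(k_2−k_1)/(k_1 L₀))]
= [1/(1.97−0.285)] ln[(1.97/0.285)(1 − 1.24×1.685/(0.285×12.2))]
= (1/1.685) ln[6.912 × 0.3991] = 0.5935 × ln(2.759) = 0.5935 × 1.015 = 0.6022 d.
L(t_c) = L₀ e^(−k_1 t_c) = 12.2 × 0.8423 = 10.28 mg/L, and at the critical point k_2 D_c = k_1 L, so D_c = (0.285/1.97) × 10.28 = 1.487 mg/L.
Minimum DO = C_s − D_c = 11.3 − 1.487 = 9.813 mg/L.

t_c ≈ 0.602 d; D_c ≈ 1.49 mg/L; min DO ≈ 9.81 mg/L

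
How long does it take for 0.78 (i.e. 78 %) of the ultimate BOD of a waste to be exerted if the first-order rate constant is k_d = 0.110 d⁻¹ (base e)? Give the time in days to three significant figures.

y/L₀ = 1 − e^(−k_d t) = 0.78 ⇒ e^(−k_d t) = 0.220
t = −ln(0.220) / 0.110 = 1.514 / 0.110 = 13.76 d.

t ≈ 13.8 d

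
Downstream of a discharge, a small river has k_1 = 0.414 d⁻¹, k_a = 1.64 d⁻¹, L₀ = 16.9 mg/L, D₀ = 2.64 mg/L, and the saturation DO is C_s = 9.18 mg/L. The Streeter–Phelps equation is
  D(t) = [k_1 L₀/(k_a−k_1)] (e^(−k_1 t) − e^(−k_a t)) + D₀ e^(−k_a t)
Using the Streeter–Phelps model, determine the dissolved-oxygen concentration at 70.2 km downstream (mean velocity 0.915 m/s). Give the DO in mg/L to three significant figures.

DO ≈ 5.94 mg/L

Travel time t = x/v = 70.2 km / (0.915 m/s) = 70200 m / 0.915 m/s = 76720 s = 0.8880 d.
k_1 L₀/(k_a−k_1) = 0.414×16.9/(1.64−0.414) = 6.997/1.226 = 5.707 mg/L.
e^(−k_1 t) = e^(−0.414×0.8880) = 0.6924; e^(−k_a t) = e^(−1.64×0.8880) = 0.2331.
D = 5.707 × (0.6924 − 0.2331) + 2.64 × 0.2331 = 2.621 + 0.6154 = 3.236 mg/L.
DO = C_s − D = 9.18 − 3.236 = 5.944 mg/L.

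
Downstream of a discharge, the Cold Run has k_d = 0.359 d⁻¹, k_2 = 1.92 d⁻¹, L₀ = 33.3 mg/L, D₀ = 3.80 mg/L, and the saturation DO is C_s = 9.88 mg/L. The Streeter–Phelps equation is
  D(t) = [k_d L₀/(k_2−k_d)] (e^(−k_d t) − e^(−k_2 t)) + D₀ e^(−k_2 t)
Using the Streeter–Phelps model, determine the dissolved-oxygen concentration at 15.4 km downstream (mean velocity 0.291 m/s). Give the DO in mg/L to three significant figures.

Travel time t = x/v = 15.4 km / (0.291 m/s) = 15400 m / 0.291 m/s = 52920 s = 0.6125 d.
k_d L₀/(k_2−k_d) = 0.359×33.3/(1.92−0.359) = 11.95/1.561 = 7.658 mg/L.
e^(−k_d t) = e^(−0.359×0.6125) = 0.8026; e^(−k_2 t) = e^(−1.92×0.6125) = 0.3085.
D = 7.658 × (0.8026 − 0.3085) + 3.80 × 0.3085 = 3.784 + 1.172 = 4.956 mg/L.
DO = C_s − D = 9.88 − 4.956 = 4.924 mg/L.

DO ≈ 4.92 mg/L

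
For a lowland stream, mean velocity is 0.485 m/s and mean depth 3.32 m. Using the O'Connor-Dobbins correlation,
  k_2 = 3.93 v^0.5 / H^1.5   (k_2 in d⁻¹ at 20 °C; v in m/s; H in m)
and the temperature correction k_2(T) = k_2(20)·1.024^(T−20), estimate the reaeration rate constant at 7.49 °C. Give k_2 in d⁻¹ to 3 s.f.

k_2 ≈ 0.336 d⁻¹

k_2(20) = 3.93 × 0.485^0.5 / 3.32^1.5 = 3.93 × 0.6964 / 6.049 = 0.4524 d⁻¹.
k_2(7.49) = 0.4524 × 1.024^(7.49−20) = 0.4524 × 0.7433 = 0.3363 d⁻¹.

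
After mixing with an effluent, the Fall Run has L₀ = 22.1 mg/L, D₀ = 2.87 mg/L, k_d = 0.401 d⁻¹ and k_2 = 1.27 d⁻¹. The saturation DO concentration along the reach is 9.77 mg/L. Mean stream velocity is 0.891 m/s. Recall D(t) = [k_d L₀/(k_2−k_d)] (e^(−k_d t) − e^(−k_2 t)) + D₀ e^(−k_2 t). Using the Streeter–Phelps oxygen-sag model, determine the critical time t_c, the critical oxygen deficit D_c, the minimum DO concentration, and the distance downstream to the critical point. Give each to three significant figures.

With k_2/k_d = 3.167 and 1 − D₀(k_2−k_d)/(k_d L₀) = 0.7186,
t_c = ln(3.167 × 0.7186) / (1.27 − 0.401) = ln(2.276) / 0.8690 = 0.8223/0.8690 = 0.9463 d.
L(t_c) = L₀ e^(−k_d t_c) = 22.1 × 0.6842 = 15.12 mg/L, and at the critical point k_2 D_c = k_d L, so D_c = (0.401/1.27) × 15.12 = 4.775 mg/L.
Minimum DO = C_s − D_c = 9.77 − 4.775 = 4.995 mg/L.
x_c = v t_c = 0.891 m/s × 0.9463 d × 86400 s/d = 72850 m ≈ 72.8 km.

t_c ≈ 0.946 d; D_c ≈ 4.77 mg/L; min DO ≈ 5.00 mg/L; x_c ≈ 72.8 km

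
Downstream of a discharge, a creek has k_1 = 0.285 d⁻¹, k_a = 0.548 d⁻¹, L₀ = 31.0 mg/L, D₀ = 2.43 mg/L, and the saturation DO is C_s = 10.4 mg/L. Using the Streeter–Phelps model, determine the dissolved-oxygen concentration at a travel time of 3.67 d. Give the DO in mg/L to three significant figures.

k_1 L₀/(k_a−k_1) = 0.285×31.0/(0.548−0.285) = 8.835/0.2630 = 33.59 mg/L.
e^(−k_1 t) = e^(−0.285×3.670) = 0.3514; e^(−k_a t) = e^(−0.548×3.670) = 0.1338.
D = 33.59 × (0.3514 − 0.1338) + 2.43 × 0.1338 = 7.307 + 0.3252 = 7.633 mg/L.
DO = C_s − D = 10.4 − 7.633 = 2.767 mg/L.

DO ≈ 2.77 mg/L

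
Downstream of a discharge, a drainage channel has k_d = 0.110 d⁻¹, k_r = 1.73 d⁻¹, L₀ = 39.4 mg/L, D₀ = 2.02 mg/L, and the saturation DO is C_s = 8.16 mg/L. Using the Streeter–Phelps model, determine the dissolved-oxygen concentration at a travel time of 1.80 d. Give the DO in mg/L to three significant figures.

DO ≈ 5.99 mg/L

k_d L₀/(k_r−k_d) = 0.110×39.4/(1.73−0.110) = 4.334/1.620 = 2.675 mg/L.
e^(−k_d t) = e^(−0.110×1.800) = 0.8204; e^(−k_r t) = e^(−1.73×1.800) = 0.04442.
D = 2.675 × (0.8204 − 0.04442) + 2.02 × 0.04442 = 2.076 + 0.08973 = 2.166 mg/L.
DO = C_s − D = 8.16 − 2.166 = 5.994 mg/L.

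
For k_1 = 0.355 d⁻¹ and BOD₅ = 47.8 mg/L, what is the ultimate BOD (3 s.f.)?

BOD₅ = L₀(1 − e^(−5k_1)) ⇒ L₀ = BOD₅ / (1 − e^(−5×0.355))
= 47.8 / (1 − 0.1695) = 47.8 / 0.8305 = 57.55 mg/L.

L₀ ≈ 57.6 mg/L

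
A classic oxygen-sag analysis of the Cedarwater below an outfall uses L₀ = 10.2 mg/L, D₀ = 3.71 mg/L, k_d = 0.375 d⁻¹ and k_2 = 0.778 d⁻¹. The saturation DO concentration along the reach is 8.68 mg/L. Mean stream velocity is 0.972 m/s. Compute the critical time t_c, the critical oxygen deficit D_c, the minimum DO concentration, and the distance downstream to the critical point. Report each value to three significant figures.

At the critical point dD/dt = 0, so k_d L₀ e^(−k_d t) = k_2 D. Substituting D(t) from the Streeter–Phelps equation and solving for t gives
t_c = ln[(k_2/k_d)(1 − D₀(k_2−k_d)/(k_d L₀))] / (k_2−k_d).
Here k_2−k_d = 0.4030 d⁻¹ and 1 − D₀(k_2−k_d)/(k_d L₀) = 1 − 3.71×0.4030/(0.375×10.2) = 0.6091, so
t_c = ln(2.075 × 0.6091) / 0.4030 = 0.2341 / 0.4030 = 0.5808 d.
L(t_c) = L₀ e^(−k_d t_c) = 10.2 × 0.8043 = 8.204 mg/L, and at the critical point k_2 D_c = k_d L, so D_c = (0.375/0.778) × 8.204 = 3.954 mg/L.
Minimum DO = C_s − D_c = 8.68 − 3.954 = 4.726 mg/L.
x_c = v t_c = 0.972 m/s × 0.5808 d × 86400 s/d = 48770 m ≈ 48.8 km.

t_c ≈ 0.581 d; D_c ≈ 3.95 mg/L; min DO ≈ 4.73 mg/L; x_c ≈ 48.8 km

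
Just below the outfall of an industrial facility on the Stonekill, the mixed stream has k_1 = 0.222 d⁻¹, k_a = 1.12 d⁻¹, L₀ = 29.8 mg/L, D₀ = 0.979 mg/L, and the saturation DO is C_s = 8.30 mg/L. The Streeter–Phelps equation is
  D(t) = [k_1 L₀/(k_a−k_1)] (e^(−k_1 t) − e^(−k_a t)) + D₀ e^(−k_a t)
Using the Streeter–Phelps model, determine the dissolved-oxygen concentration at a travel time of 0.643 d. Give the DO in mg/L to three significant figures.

k_1 L₀/(k_a−k_1) = 0.222×29.8/(1.12−0.222) = 6.616/0.8980 = 7.367 mg/L.
e^(−k_1 t) = e^(−0.222×0.6430) = 0.8670; e^(−k_a t) = e^(−1.12×0.6430) = 0.4867.
D = 7.367 × (0.8670 − 0.4867) + 0.979 × 0.4867 = 2.802 + 0.4765 = 3.278 mg/L.
DO = C_s − D = 8.30 − 3.278 = 5.022 mg/L.

DO ≈ 5.02 mg/L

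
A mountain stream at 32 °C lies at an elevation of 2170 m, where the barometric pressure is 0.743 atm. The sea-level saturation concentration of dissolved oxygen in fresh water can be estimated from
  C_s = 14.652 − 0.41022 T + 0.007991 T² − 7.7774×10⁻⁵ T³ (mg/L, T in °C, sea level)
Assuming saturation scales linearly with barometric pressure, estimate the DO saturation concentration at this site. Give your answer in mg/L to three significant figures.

C_s ≈ 5.32 mg/L

At sea level: C_s = 14.652 − 0.41022×32 + 0.007991×32² − 7.7774×10⁻⁵×32³ = 7.159 mg/L.
Pressure correction: C_s' = 7.159 × 0.743 = 5.319 mg/L.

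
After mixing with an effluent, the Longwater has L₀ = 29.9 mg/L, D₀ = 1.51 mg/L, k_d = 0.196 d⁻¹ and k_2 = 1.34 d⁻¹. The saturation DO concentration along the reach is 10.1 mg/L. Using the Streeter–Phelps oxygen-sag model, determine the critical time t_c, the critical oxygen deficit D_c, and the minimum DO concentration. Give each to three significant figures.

t_c ≈ 1.38 d; D_c ≈ 3.34 mg/L; min DO ≈ 6.76 mg/L

At the critical point dD/dt = 0, so k_d L₀ e^(−k_d t) = k_2 D. Substituting D(t) from the Streeter–Phelps equation and solving for t gives
t_c = ln[(k_2/k_d)(1 − D₀(k_2−k_d)/(k_d L₀))] / (k_2−k_d).
Here k_2−k_d = 1.144 d⁻¹ and 1 − D₀(k_2−k_d)/(k_d L₀) = 1 − 1.51×1.144/(0.196×29.9) = 0.7052, so
t_c = ln(6.837 × 0.7052) / 1.144 = 1.573 / 1.144 = 1.375 d.
L(t_c) = L₀ e^(−k_d t_c) = 29.9 × 0.7637 = 22.84 mg/L, and at the critical point k_2 D_c = k_d L, so D_c = (0.196/1.34) × 22.84 = 3.340 mg/L.
Minimum DO = C_s − D_c = 10.1 − 3.340 = 6.760 mg/L.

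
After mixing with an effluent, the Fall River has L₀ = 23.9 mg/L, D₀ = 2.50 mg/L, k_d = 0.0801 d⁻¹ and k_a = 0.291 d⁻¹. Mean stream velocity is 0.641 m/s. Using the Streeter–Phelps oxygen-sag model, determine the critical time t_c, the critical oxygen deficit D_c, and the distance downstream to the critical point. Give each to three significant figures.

t_c ≈ 4.59 d; D_c ≈ 4.55 mg/L; x_c ≈ 254 km

With k_a/k_d = 3.633 and 1 − D₀(k_a−k_d)/(k_d L₀) = 0.7246,
t_c = ln(3.633 × 0.7246) / (0.291 − 0.0801) = ln(2.632) / 0.2109 = 0.9679/0.2109 = 4.589 d.
D_c = (k_d/k_a) L₀ e^(−k_d t_c) = (0.0801/0.291) × 23.9 × e^(−0.0801×4.589) = 0.2753 × 23.9 × 0.6924 = 4.555 mg/L.
x_c = v t_c = 0.641 m/s × 4.589 d × 86400 s/d = 254200 m ≈ 254 km.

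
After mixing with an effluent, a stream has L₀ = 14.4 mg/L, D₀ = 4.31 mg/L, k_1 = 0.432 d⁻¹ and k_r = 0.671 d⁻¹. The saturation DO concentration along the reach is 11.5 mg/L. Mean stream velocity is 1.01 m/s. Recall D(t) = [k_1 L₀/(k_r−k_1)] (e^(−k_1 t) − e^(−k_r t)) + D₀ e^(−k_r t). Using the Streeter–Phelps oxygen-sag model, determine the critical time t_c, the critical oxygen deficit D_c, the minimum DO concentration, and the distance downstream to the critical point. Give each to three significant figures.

t_c ≈ 1.09 d; D_c ≈ 5.80 mg/L; min DO ≈ 5.70 mg/L; x_c ≈ 94.7 km

With k_r/k_1 = 1.553 and 1 − D₀(k_r−k_1)/(k_1 L₀) = 0.8344,
t_c = ln(1.553 × 0.8344) / (0.671 − 0.432) = ln(1.296) / 0.2390 = 0.2593/0.2390 = 1.085 d.
L(t_c) = L₀ e^(−k_1 t_c) = 14.4 × 0.6258 = 9.012 mg/L, and at the critical point k_r D_c = k_1 L, so D_c = (0.432/0.671) × 9.012 = 5.802 mg/L.
Minimum DO = C_s − D_c = 11.5 − 5.802 = 5.698 mg/L.
x_c = v t_c = 1.01 m/s × 1.085 d × 86400 s/d = 94680 m ≈ 94.7 km.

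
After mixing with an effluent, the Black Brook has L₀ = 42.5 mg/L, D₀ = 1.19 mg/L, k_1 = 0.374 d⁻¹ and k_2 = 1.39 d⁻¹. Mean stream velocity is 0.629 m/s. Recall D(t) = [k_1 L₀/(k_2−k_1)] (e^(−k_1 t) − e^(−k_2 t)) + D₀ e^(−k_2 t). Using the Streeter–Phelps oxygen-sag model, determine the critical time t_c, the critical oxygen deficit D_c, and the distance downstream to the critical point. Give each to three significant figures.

At the critical point dD/dt = 0, so k_1 L₀ e^(−k_1 t) = k_2 D. Substituting D(t) from the Streeter–Phelps equation and solving for t gives
t_c = ln[(k_2/k_1)(1 − D₀(k_2−k_1)/(k_1 L₀))] / (k_2−k_1).
Here k_2−k_1 = 1.016 d⁻¹ and 1 − D₀(k_2−k_1)/(k_1 L₀) = 1 − 1.19×1.016/(0.374×42.5) = 0.9239, so
t_c = ln(3.717 × 0.9239) / 1.016 = 1.234 / 1.016 = 1.214 d.
D_c = (k_1/k_2) L₀ e^(−k_1 t_c) = (0.374/1.39) × 42.5 × e^(−0.374×1.214) = 0.2691 × 42.5 × 0.6350 = 7.261 mg/L.
x_c = v t_c = 0.629 m/s × 1.214 d × 86400 s/d = 65990 m ≈ 66.0 km.

t_c ≈ 1.21 d; D_c ≈ 7.26 mg/L; x_c ≈ 66.0 km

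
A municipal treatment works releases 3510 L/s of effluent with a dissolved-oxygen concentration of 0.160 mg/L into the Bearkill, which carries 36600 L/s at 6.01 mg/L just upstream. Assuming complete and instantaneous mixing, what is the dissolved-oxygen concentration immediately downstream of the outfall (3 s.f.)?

5.50 mg/L

Flow-weighted mixing: C = (Q_r C_r + Q_w C_w)/(Q_r + Q_w)
= (36600×6.01 + 3510×0.160)/(36600 + 3510) = 220500/40110 = 5.498 mg/L.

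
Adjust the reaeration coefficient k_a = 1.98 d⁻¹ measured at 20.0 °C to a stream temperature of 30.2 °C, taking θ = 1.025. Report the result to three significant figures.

k_a ≈ 2.55 d⁻¹

k_a(T₂) = k_a(T₁) · θ^(T₂−T₁) = 1.98 × 1.025^(30.2−20.0)
= 1.98 × 1.025^10.2 = 1.98 × 1.286 = 2.547 d⁻¹.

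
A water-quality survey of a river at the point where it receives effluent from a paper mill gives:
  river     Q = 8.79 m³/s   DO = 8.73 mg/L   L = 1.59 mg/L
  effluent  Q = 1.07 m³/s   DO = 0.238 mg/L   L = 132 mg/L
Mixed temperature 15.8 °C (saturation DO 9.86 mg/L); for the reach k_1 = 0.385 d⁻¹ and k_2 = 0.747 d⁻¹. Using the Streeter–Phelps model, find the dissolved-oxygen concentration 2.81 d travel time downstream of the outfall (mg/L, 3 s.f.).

Mixed DO = (8.79×8.73 + 1.07×0.238)/(8.79+1.07) = 76.99/9.860 = 7.808 mg/L.
Mixed L₀ = (8.79×1.59 + 1.07×132)/(9.860) = 155.2/9.860 = 15.74 mg/L.
Initial deficit D₀ = C_s − DO₀ = 9.86 − 7.808 = 2.052 mg/L.
D(2.81) = [0.385×15.74/(0.747−0.385)](e^(−0.385×2.81) − e^(−0.747×2.81)) + 2.052 e^(−0.747×2.81)
= 16.74 × (0.3390 − 0.1226) + 2.052 × 0.1226 = 3.874 mg/L.
DO = 9.86 − 3.874 = 5.986 mg/L.

DO ≈ 5.99 mg/L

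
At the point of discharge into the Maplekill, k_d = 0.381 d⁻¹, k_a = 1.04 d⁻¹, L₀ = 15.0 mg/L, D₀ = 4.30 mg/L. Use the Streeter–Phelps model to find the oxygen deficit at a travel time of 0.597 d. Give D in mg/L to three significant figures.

k_d L₀/(k_a−k_d) = 0.381×15.0/(1.04−0.381) = 5.715/0.6590 = 8.672 mg/L.
e^(−k_d t) = e^(−0.381×0.5970) = 0.7966; e^(−k_a t) = e^(−1.04×0.5970) = 0.5375.
D = 8.672 × (0.7966 − 0.5375) + 4.30 × 0.5375 = 2.247 + 2.311 = 4.558 mg/L.

D ≈ 4.56 mg/L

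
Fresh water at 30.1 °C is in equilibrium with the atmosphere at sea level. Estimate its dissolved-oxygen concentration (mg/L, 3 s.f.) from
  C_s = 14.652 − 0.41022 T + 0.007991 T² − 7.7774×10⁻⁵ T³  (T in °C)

C_s ≈ 7.42 mg/L

C_s = 14.652 − 0.41022×30.1 + 0.007991×30.1² − 7.7774×10⁻⁵×30.1³ = 7.423 mg/L.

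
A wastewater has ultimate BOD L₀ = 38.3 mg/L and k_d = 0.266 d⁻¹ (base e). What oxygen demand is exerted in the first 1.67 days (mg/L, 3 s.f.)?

y ≈ 13.7 mg/L

y_t = L₀(1 − e^(−k_d t)) = 38.3 × (1 − e^(−0.266×1.67))
= 38.3 × (1 − 0.6413) = 38.3 × 0.3587 = 13.74 mg/L.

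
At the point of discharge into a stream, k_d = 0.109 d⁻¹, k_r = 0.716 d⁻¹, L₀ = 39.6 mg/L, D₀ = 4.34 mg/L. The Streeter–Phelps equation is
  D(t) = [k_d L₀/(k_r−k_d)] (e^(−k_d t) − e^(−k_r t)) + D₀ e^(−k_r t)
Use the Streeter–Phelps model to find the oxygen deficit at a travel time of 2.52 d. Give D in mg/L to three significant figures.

D ≈ 4.95 mg/L

k_d L₀/(k_r−k_d) = 0.109×39.6/(0.716−0.109) = 4.316/0.6070 = 7.111 mg/L.
e^(−k_d t) = e^(−0.109×2.520) = 0.7598; e^(−k_r t) = e^(−0.716×2.520) = 0.1646.
D = 7.111 × (0.7598 − 0.1646) + 4.34 × 0.1646 = 4.233 + 0.7143 = 4.947 mg/L.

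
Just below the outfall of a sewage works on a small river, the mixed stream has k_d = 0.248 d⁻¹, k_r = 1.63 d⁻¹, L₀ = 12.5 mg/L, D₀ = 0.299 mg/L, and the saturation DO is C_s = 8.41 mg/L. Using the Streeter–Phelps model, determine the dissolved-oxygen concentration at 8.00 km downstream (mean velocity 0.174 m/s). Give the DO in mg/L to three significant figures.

DO ≈ 7.26 mg/L

Travel time t = x/v = 8.00 km / (0.174 m/s) = 8000 m / 0.174 m/s = 45980 s = 0.5321 d.
k_d L₀/(k_r−k_d) = 0.248×12.5/(1.63−0.248) = 3.100/1.382 = 2.243 mg/L.
e^(−k_d t) = e^(−0.248×0.5321) = 0.8764; e^(−k_r t) = e^(−1.63×0.5321) = 0.4200.
D = 2.243 × (0.8764 − 0.4200) + 0.299 × 0.4200 = 1.024 + 0.1256 = 1.149 mg/L.
DO = C_s − D = 8.41 − 1.149 = 7.261 mg/L.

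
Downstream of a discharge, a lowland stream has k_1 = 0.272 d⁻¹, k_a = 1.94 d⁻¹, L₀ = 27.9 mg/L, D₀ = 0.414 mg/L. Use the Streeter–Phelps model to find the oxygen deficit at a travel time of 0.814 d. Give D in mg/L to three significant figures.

k_1 L₀/(k_a−k_1) = 0.272×27.9/(1.94−0.272) = 7.589/1.668 = 4.550 mg/L.
e^(−k_1 t) = e^(−0.272×0.8140) = 0.8014; e^(−k_a t) = e^(−1.94×0.8140) = 0.2061.
D = 4.550 × (0.8014 − 0.2061) + 0.414 × 0.2061 = 2.708 + 0.08535 = 2.793 mg/L.

D ≈ 2.79 mg/L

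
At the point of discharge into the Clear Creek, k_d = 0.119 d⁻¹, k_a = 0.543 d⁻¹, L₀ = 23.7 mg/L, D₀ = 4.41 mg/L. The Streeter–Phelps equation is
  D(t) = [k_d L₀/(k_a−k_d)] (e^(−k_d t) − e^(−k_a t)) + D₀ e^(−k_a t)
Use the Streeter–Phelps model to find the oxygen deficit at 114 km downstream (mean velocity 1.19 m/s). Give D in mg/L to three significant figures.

Travel time t = x/v = 114 km / (1.19 m/s) = 114000 m / 1.19 m/s = 95800 s = 1.109 d.
k_d L₀/(k_a−k_d) = 0.119×23.7/(0.543−0.119) = 2.820/0.4240 = 6.652 mg/L.
e^(−k_d t) = e^(−0.119×1.109) = 0.8764; e^(−k_a t) = e^(−0.543×1.109) = 0.5477.
D = 6.652 × (0.8764 − 0.5477) + 4.41 × 0.5477 = 2.186 + 2.415 = 4.602 mg/L.

D ≈ 4.60 mg/L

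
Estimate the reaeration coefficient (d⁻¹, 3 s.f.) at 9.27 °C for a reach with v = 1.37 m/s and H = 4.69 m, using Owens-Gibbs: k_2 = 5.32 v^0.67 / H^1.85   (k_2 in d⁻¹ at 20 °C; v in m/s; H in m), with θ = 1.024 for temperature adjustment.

k_2(20) = 5.32 × 1.37^0.67 / 4.69^1.85 = 5.32 × 1.235 / 17.44 = 0.3766 d⁻¹.
k_2(9.27) = 0.3766 × 1.024^(9.27−20) = 0.3766 × 0.7753 = 0.2920 d⁻¹.

k_2 ≈ 0.292 d⁻¹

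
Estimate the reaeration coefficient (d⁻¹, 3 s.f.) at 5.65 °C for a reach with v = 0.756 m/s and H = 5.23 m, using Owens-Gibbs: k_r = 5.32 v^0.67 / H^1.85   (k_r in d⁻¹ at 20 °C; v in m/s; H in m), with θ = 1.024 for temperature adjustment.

k_r ≈ 0.147 d⁻¹

k_r(20) = 5.32 × 0.756^0.67 / 5.23^1.85 = 5.32 × 0.8291 / 21.34 = 0.2067 d⁻¹.
k_r(5.65) = 0.2067 × 1.024^(5.65−20) = 0.2067 × 0.7115 = 0.1471 d⁻¹.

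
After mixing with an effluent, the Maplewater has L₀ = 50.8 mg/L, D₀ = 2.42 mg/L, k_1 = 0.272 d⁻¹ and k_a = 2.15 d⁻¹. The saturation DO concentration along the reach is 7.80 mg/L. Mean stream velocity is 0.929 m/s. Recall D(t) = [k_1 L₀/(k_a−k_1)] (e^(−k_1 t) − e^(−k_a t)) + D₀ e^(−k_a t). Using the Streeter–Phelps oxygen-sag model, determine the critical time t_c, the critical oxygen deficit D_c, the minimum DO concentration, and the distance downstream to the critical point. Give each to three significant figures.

At the critical point dD/dt = 0, so k_1 L₀ e^(−k_1 t) = k_a D. Substituting D(t) from the Streeter–Phelps equation and solving for t gives
t_c = ln[(k_a/k_1)(1 − D₀(k_a−k_1)/(k_1 L₀))] / (k_a−k_1).
Here k_a−k_1 = 1.878 d⁻¹ and 1 − D₀(k_a−k_1)/(k_1 L₀) = 1 − 2.42×1.878/(0.272×50.8) = 0.6711, so
t_c = ln(7.904 × 0.6711) / 1.878 = 1.669 / 1.878 = 0.8885 d.
L(t_c) = L₀ e^(−k_1 t_c) = 50.8 × 0.7853 = 39.89 mg/L, and at the critical point k_a D_c = k_1 L, so D_c = (0.272/2.15) × 39.89 = 5.047 mg/L.
Minimum DO = C_s − D_c = 7.80 − 5.047 = 2.753 mg/L.
x_c = v t_c = 0.929 m/s × 0.8885 d × 86400 s/d = 71310 m ≈ 71.3 km.

t_c ≈ 0.888 d; D_c ≈ 5.05 mg/L; min DO ≈ 2.75 mg/L; x_c ≈ 71.3 km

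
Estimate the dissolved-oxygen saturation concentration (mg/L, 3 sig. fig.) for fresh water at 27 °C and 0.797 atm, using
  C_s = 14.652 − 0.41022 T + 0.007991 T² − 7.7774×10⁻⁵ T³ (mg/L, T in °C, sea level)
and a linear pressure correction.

At sea level: C_s = 14.652 − 0.41022×27 + 0.007991×27² − 7.7774×10⁻⁵×27³ = 7.871 mg/L.
Pressure correction: C_s' = 7.871 × 0.797 = 6.273 mg/L.

C_s ≈ 6.27 mg/L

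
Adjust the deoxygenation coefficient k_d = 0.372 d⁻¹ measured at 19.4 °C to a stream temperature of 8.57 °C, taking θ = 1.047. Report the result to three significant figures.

k_d(T₂) = k_d(T₁) · θ^(T₂−T₁) = 0.372 × 1.047^(8.57−19.4)
= 0.372 × 1.047^-10.8 = 0.372 × 0.6081 = 0.2262 d⁻¹.

k_d ≈ 0.226 d⁻¹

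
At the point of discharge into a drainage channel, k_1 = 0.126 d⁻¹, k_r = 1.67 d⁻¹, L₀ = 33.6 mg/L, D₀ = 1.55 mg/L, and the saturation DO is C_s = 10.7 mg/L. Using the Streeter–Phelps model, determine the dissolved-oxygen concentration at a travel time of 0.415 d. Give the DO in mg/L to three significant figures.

DO ≈ 8.69 mg/L

k_1 L₀/(k_r−k_1) = 0.126×33.6/(1.67−0.126) = 4.234/1.544 = 2.742 mg/L.
e^(−k_1 t) = e^(−0.126×0.4150) = 0.9491; e^(−k_r t) = e^(−1.67×0.4150) = 0.5000.
D = 2.742 × (0.9491 − 0.5000) + 1.55 × 0.5000 = 1.231 + 0.7751 = 2.006 mg/L.
DO = C_s − D = 10.7 − 2.006 = 8.694 mg/L.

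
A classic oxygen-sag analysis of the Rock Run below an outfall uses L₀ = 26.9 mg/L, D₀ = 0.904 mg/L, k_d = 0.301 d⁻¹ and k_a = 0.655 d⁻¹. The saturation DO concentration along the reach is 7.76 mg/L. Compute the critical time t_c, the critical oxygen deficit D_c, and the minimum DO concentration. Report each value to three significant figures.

At the critical point dD/dt = 0, so k_d L₀ e^(−k_d t) = k_a D. Substituting D(t) from the Streeter–Phelps equation and solving for t gives
t_c = ln[(k_a/k_d)(1 − D₀(k_a−k_d)/(k_d L₀))] / (k_a−k_d).
Here k_a−k_d = 0.3540 d⁻¹ and 1 − D₀(k_a−k_d)/(k_d L₀) = 1 − 0.904×0.3540/(0.301×26.9) = 0.9605, so
t_c = ln(2.176 × 0.9605) / 0.3540 = 0.7372 / 0.3540 = 2.082 d.
L(t_c) = L₀ e^(−k_d t_c) = 26.9 × 0.5343 = 14.37 mg/L, and at the critical point k_a D_c = k_d L, so D_c = (0.301/0.655) × 14.37 = 6.605 mg/L.
Minimum DO = C_s − D_c = 7.76 − 6.605 = 1.155 mg/L.

t_c ≈ 2.08 d; D_c ≈ 6.60 mg/L; min DO ≈ 1.16 mg/L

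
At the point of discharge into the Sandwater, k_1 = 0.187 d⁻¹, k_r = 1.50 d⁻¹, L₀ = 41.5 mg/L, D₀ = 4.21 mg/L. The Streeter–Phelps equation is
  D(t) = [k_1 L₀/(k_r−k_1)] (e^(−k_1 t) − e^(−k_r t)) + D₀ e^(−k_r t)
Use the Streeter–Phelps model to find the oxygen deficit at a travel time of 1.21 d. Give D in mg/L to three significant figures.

D ≈ 4.44 mg/L

k_1 L₀/(k_r−k_1) = 0.187×41.5/(1.50−0.187) = 7.761/1.313 = 5.911 mg/L.
e^(−k_1 t) = e^(−0.187×1.210) = 0.7975; e^(−k_r t) = e^(−1.50×1.210) = 0.1628.
D = 5.911 × (0.7975 − 0.1628) + 4.21 × 0.1628 = 3.751 + 0.6855 = 4.437 mg/L.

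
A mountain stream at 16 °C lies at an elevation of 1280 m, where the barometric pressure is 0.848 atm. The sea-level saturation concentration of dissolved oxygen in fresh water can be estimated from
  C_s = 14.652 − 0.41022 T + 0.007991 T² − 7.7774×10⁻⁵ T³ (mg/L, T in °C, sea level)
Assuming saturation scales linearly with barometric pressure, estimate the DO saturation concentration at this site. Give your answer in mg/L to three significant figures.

At sea level: C_s = 14.652 − 0.41022×16 + 0.007991×16² − 7.7774×10⁻⁵×16³ = 9.816 mg/L.
Pressure correction: C_s' = 9.816 × 0.848 = 8.324 mg/L.

C_s ≈ 8.32 mg/L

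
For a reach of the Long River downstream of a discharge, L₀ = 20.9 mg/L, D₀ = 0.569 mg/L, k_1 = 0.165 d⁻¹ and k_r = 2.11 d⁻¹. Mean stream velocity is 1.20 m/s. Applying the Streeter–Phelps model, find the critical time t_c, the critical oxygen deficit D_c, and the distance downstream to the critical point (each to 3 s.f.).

t_c ≈ 1.11 d; D_c ≈ 1.36 mg/L; x_c ≈ 115 km

With k_r/k_1 = 12.79 and 1 − D₀(k_r−k_1)/(k_1 L₀) = 0.6791,
t_c = ln(12.79 × 0.6791) / (2.11 − 0.165) = ln(8.684) / 1.945 = 2.161/1.945 = 1.111 d.
L(t_c) = L₀ e^(−k_1 t_c) = 20.9 × 0.8325 = 17.40 mg/L, and at the critical point k_r D_c = k_1 L, so D_c = (0.165/2.11) × 17.40 = 1.361 mg/L.
x_c = v t_c = 1.20 m/s × 1.111 d × 86400 s/d = 115200 m ≈ 115 km.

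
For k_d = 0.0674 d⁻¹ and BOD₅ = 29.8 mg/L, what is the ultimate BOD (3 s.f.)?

BOD₅ = L₀(1 − e^(−5k_d)) ⇒ L₀ = BOD₅ / (1 − e^(−5×0.0674))
= 29.8 / (1 − 0.7139) = 29.8 / 0.2861 = 104.2 mg/L.

L₀ ≈ 104 mg/L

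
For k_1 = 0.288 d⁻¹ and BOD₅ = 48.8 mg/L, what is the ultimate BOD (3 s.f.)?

L₀ ≈ 64.0 mg/L

BOD₅ = L₀(1 − e^(−5k_1)) ⇒ L₀ = BOD₅ / (1 − e^(−5×0.288))
= 48.8 / (1 − 0.2369) = 48.8 / 0.7631 = 63.95 mg/L.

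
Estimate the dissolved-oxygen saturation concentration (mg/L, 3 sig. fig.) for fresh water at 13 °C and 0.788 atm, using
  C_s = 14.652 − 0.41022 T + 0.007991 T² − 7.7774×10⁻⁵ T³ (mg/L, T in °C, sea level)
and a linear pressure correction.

At sea level: C_s = 14.652 − 0.41022×13 + 0.007991×13² − 7.7774×10⁻⁵×13³ = 10.50 mg/L.
Pressure correction: C_s' = 10.50 × 0.788 = 8.273 mg/L.

C_s ≈ 8.27 mg/L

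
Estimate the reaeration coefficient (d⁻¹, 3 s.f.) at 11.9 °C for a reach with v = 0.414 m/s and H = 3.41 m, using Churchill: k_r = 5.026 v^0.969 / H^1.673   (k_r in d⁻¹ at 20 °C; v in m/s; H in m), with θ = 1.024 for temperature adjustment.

k_r ≈ 0.227 d⁻¹

k_r(20) = 5.026 × 0.414^0.969 / 3.41^1.673 = 5.026 × 0.4255 / 7.786 = 0.2747 d⁻¹.
k_r(11.9) = 0.2747 × 1.024^(11.9−20) = 0.2747 × 0.8252 = 0.2267 d⁻¹.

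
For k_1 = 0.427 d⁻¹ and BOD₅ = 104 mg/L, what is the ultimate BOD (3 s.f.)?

L₀ ≈ 118 mg/L

BOD₅ = L₀(1 − e^(−5k_1)) ⇒ L₀ = BOD₅ / (1 − e^(−5×0.427))
= 104 / (1 − 0.1182) = 104 / 0.8818 = 117.9 mg/L.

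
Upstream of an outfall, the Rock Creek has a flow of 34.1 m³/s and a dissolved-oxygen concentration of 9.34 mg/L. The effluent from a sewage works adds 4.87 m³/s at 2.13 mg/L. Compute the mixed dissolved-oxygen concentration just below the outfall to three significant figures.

8.44 mg/L

Flow-weighted mixing: C = (Q_r C_r + Q_w C_w)/(Q_r + Q_w)
= (34.1×9.34 + 4.87×2.13)/(34.1 + 4.87) = 328.9/38.97 = 8.439 mg/L.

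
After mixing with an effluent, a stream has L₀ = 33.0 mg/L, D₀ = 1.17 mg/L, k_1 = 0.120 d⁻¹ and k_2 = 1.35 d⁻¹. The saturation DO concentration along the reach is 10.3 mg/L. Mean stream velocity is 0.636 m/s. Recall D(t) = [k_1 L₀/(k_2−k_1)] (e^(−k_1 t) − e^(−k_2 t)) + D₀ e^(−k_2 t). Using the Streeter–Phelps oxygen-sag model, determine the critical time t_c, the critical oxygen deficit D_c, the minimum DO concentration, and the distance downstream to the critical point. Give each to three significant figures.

t_c = [1/(k_2−k_1)] ln[(k_2/k_1)(1 − D₀(k_2−k_1)/(k_1 L₀))]
= [1/(1.35−0.120)] ln[(1.35/0.120)(1 − 1.17×1.230/(0.120×33.0))]
= (1/1.230) ln[11.25 × 0.6366] = 0.8130 × ln(7.162) = 0.8130 × 1.969 = 1.601 d.
D_c = (k_1/k_2) L₀ e^(−k_1 t_c) = (0.120/1.35) × 33.0 × e^(−0.120×1.601) = 0.08889 × 33.0 × 0.8252 = 2.421 mg/L.
Minimum DO = C_s − D_c = 10.3 − 2.421 = 7.879 mg/L.
x_c = v t_c = 0.636 m/s × 1.601 d × 86400 s/d = 87950 m ≈ 88.0 km.

t_c ≈ 1.60 d; D_c ≈ 2.42 mg/L; min DO ≈ 7.88 mg/L; x_c ≈ 88.0 km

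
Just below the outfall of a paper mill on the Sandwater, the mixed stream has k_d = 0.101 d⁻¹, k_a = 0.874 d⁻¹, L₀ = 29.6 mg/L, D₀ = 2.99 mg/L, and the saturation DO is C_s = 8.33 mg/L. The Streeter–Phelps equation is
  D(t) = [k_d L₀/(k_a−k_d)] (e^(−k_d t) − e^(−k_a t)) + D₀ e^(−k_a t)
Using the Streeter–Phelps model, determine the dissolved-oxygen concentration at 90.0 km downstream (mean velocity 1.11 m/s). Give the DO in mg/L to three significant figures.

Travel time t = x/v = 90.0 km / (1.11 m/s) = 90000 m / 1.11 m/s = 81080 s = 0.9384 d.
k_d L₀/(k_a−k_d) = 0.101×29.6/(0.874−0.101) = 2.990/0.7730 = 3.868 mg/L.
e^(−k_d t) = e^(−0.101×0.9384) = 0.9096; e^(−k_a t) = e^(−0.874×0.9384) = 0.4403.
D = 3.868 × (0.9096 − 0.4403) + 2.99 × 0.4403 = 1.815 + 1.317 = 3.131 mg/L.
DO = C_s − D = 8.33 − 3.131 = 5.199 mg/L.

DO ≈ 5.20 mg/L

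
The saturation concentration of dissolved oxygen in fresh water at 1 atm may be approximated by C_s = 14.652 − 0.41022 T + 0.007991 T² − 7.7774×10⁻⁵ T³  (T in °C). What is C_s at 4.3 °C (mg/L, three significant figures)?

C_s = 14.652 − 0.41022×4.3 + 0.007991×4.3² − 7.7774×10⁻⁵×4.3³ = 13.03 mg/L.

C_s ≈ 13.0 mg/L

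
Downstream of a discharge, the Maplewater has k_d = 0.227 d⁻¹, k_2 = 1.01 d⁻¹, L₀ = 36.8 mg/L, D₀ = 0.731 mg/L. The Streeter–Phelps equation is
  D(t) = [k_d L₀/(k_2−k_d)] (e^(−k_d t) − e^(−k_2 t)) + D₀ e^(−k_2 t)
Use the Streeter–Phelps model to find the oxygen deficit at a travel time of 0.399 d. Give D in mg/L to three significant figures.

D ≈ 3.10 mg/L

k_d L₀/(k_2−k_d) = 0.227×36.8/(1.01−0.227) = 8.354/0.7830 = 10.67 mg/L.
e^(−k_d t) = e^(−0.227×0.3990) = 0.9134; e^(−k_2 t) = e^(−1.01×0.3990) = 0.6683.
D = 10.67 × (0.9134 − 0.6683) + 0.731 × 0.6683 = 2.615 + 0.4885 = 3.103 mg/L.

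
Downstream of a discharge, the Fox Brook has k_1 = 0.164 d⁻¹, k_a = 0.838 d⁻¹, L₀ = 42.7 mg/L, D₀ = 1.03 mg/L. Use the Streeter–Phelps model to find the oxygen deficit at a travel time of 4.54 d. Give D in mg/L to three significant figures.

k_1 L₀/(k_a−k_1) = 0.164×42.7/(0.838−0.164) = 7.003/0.6740 = 10.39 mg/L.
e^(−k_1 t) = e^(−0.164×4.540) = 0.4749; e^(−k_a t) = e^(−0.838×4.540) = 0.02227.
D = 10.39 × (0.4749 − 0.02227) + 1.03 × 0.02227 = 4.703 + 0.02294 = 4.726 mg/L.

D ≈ 4.73 mg/L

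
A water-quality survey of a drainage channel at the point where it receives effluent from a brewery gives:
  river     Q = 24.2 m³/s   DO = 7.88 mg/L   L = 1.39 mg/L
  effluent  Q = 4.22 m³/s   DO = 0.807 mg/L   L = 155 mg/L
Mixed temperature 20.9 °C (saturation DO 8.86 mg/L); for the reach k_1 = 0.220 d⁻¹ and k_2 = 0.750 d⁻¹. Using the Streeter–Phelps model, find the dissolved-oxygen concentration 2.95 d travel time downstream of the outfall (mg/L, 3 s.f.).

DO ≈ 4.49 mg/L

Mixed DO = (24.2×7.88 + 4.22×0.807)/(24.2+4.22) = 194.1/28.42 = 6.830 mg/L.
Mixed L₀ = (24.2×1.39 + 4.22×155)/(28.42) = 687.7/28.42 = 24.20 mg/L.
Initial deficit D₀ = C_s − DO₀ = 8.86 − 6.830 = 2.030 mg/L.
D(2.95) = [0.220×24.20/(0.750−0.220)](e^(−0.220×2.95) − e^(−0.750×2.95)) + 2.030 e^(−0.750×2.95)
= 10.04 × (0.5226 − 0.1094) + 2.030 × 0.1094 = 4.372 mg/L.
DO = 8.86 − 4.372 = 4.488 mg/L.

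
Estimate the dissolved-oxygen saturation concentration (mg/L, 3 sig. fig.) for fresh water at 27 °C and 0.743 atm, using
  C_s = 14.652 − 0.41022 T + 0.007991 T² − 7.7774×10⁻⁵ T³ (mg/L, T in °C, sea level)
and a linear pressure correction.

At sea level: C_s = 14.652 − 0.41022×27 + 0.007991×27² − 7.7774×10⁻⁵×27³ = 7.871 mg/L.
Pressure correction: C_s' = 7.871 × 0.743 = 5.848 mg/L.

C_s ≈ 5.85 mg/L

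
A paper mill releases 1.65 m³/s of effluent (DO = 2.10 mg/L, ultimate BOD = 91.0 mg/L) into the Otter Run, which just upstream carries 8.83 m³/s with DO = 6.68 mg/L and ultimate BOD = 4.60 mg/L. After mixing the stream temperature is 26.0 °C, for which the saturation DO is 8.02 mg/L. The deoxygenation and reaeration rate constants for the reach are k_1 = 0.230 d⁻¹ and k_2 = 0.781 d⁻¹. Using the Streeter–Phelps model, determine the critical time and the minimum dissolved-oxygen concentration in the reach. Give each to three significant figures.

Mixed DO = (8.83×6.68 + 1.65×2.10)/(8.83+1.65) = 62.45/10.48 = 5.959 mg/L.
Mixed L₀ = (8.83×4.60 + 1.65×91.0)/(10.48) = 190.8/10.48 = 18.20 mg/L.
Initial deficit D₀ = C_s − DO₀ = 8.02 − 5.959 = 2.061 mg/L.
t_c = (1/0.5510) ln[(0.781/0.230)(1 − 2.061×0.5510/(0.230×18.20))] = 1.815 × ln(2.475) = 1.644 d.
D_c = (0.230/0.781) × 18.20 × e^(−0.230×1.644) = 0.2945 × 18.20 × 0.6851 = 3.673 mg/L.
Minimum DO = 8.02 − 3.673 = 4.347 mg/L.

t_c ≈ 1.64 d; minimum DO ≈ 4.35 mg/L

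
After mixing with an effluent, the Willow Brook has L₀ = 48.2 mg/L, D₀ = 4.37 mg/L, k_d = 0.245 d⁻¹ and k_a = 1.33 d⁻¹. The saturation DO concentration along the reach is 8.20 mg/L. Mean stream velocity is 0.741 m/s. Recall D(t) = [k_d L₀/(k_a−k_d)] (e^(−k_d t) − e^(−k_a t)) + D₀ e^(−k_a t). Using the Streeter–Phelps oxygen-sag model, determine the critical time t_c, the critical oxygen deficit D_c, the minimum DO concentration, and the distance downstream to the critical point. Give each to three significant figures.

t_c = [1/(k_a−k_d)] ln[(k_a/k_d)(1 − D₀(k_a−k_d)/(k_d L₀))]
= [1/(1.33−0.245)] ln[(1.33/0.245)(1 − 4.37×1.085/(0.245×48.2))]
= (1/1.085) ln[5.429 × 0.5985] = 0.9217 × ln(3.249) = 0.9217 × 1.178 = 1.086 d.
D_c = (k_d/k_a) L₀ e^(−k_d t_c) = (0.245/1.33) × 48.2 × e^(−0.245×1.086) = 0.1842 × 48.2 × 0.7664 = 6.805 mg/L.
Minimum DO = C_s − D_c = 8.20 − 6.805 = 1.395 mg/L.
x_c = v t_c = 0.741 m/s × 1.086 d × 86400 s/d = 69530 m ≈ 69.5 km.

t_c ≈ 1.09 d; D_c ≈ 6.80 mg/L; min DO ≈ 1.40 mg/L; x_c ≈ 69.5 km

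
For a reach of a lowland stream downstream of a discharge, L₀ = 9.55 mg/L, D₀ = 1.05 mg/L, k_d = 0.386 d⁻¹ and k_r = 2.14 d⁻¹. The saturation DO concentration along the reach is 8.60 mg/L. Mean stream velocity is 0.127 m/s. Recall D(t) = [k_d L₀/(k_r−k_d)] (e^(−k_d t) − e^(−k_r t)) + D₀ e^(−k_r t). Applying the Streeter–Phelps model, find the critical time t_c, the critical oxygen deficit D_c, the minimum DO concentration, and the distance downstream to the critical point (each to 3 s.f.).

With k_r/k_d = 5.544 and 1 − D₀(k_r−k_d)/(k_d L₀) = 0.5004,
t_c = ln(5.544 × 0.5004) / (2.14 − 0.386) = ln(2.774) / 1.754 = 1.020/1.754 = 0.5817 d.
D_c = (k_d/k_r) L₀ e^(−k_d t_c) = (0.386/2.14) × 9.55 × e^(−0.386×0.5817) = 0.1804 × 9.55 × 0.7989 = 1.376 mg/L.
Minimum DO = C_s − D_c = 8.60 − 1.376 = 7.224 mg/L.
x_c = v t_c = 0.127 m/s × 0.5817 d × 86400 s/d = 6383 m ≈ 6.38 km.

t_c ≈ 0.582 d; D_c ≈ 1.38 mg/L; min DO ≈ 7.22 mg/L; x_c ≈ 6.38 km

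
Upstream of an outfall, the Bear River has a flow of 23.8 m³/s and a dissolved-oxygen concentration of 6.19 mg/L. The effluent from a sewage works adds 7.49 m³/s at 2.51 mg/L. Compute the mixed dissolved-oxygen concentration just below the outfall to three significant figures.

Flow-weighted mixing: C = (Q_r C_r + Q_w C_w)/(Q_r + Q_w)
= (23.8×6.19 + 7.49×2.51)/(23.8 + 7.49) = 166.1/31.29 = 5.309 mg/L.

5.31 mg/L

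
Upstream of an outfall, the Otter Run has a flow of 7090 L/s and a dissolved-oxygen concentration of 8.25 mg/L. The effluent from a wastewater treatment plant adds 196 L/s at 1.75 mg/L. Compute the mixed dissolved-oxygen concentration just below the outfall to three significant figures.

Flow-weighted mixing: C = (Q_r C_r + Q_w C_w)/(Q_r + Q_w)
= (7090×8.25 + 196×1.75)/(7090 + 196) = 58840/7286 = 8.075 mg/L.

8.08 mg/L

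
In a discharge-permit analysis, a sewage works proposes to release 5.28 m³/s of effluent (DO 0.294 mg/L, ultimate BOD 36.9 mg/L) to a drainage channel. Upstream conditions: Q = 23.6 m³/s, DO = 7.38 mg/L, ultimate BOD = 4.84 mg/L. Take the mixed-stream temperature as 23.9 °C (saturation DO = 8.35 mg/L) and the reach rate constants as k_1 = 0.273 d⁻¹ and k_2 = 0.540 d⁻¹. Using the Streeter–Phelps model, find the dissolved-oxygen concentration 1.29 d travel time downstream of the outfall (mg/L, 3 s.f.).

DO ≈ 4.98 mg/L

Mixed DO = (23.6×7.38 + 5.28×0.294)/(23.6+5.28) = 175.7/28.88 = 6.084 mg/L.
Mixed L₀ = (23.6×4.84 + 5.28×36.9)/(28.88) = 309.1/28.88 = 10.70 mg/L.
Initial deficit D₀ = C_s − DO₀ = 8.35 − 6.084 = 2.266 mg/L.
D(1.29) = [0.273×10.70/(0.540−0.273)](e^(−0.273×1.29) − e^(−0.540×1.29)) + 2.266 e^(−0.540×1.29)
= 10.94 × (0.7032 − 0.4983) + 2.266 × 0.4983 = 3.371 mg/L.
DO = 8.35 − 3.371 = 4.979 mg/L.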